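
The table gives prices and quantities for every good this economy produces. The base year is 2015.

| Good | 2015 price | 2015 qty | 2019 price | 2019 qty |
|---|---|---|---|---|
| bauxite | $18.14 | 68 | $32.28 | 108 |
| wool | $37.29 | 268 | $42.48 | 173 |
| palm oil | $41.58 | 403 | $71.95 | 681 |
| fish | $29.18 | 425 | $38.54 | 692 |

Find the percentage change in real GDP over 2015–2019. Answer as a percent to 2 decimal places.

Real GDP 2015 = Nominal GDP 2015 = 18.14·68 + 37.29·268 + 41.58·403 + 29.18·425 = 40385.48.
Real GDP 2019 (at 2015 prices) = 18.14·108 + 37.29·173 + 41.58·681 + 29.18·692 = 56918.83.
Real growth = 56918.83/40385.48 − 1 = 0.4094.

40.94%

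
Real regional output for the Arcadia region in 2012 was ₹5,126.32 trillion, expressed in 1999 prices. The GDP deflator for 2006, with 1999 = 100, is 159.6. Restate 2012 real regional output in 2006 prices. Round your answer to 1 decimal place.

₹8,181.6 trillion

Real regional output in 2006 prices = Real regional output in 1999 prices × (P_2006/P_1999) = 5126.32 × 1.596 = 8181.61.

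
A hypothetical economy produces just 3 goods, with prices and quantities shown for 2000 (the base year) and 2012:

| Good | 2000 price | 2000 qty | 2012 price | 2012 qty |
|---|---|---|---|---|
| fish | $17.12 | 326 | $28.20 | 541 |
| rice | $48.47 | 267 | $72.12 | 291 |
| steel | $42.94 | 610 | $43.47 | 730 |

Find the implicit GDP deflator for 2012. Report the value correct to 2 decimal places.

Nominal GDP 2012 = 28.20·541 + 72.12·291 + 43.47·730 = 67976.22.
Real GDP 2012 (at 2000 prices) = 17.12·541 + 48.47·291 + 42.94·730 = 54712.89.
Deflator = Nominal/Real × 100 = 67976.22/54712.89 × 100 = 124.242.

124.24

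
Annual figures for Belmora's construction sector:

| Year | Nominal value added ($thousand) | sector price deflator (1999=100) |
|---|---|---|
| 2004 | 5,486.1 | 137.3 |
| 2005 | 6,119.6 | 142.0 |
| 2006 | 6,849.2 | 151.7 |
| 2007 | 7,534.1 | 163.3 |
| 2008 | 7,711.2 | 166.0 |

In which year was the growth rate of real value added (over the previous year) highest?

2005

2005: real = 6119.6/1.420 = 4309.58; growth vs 2004 (3995.70) = 7.86%.
2006: real = 6849.2/1.517 = 4514.96; growth vs 2005 (4309.58) = 4.77%.
2007: real = 7534.1/1.633 = 4613.66; growth vs 2006 (4514.96) = 2.19%.
2008: real = 7711.2/1.660 = 4645.30; growth vs 2007 (4613.66) = 0.69%.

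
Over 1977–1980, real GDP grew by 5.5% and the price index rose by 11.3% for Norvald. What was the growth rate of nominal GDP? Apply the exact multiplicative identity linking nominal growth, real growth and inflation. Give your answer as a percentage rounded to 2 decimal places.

17.42%

(1 + g_nom) = (1 + g_real)(1 + π) = 1.0550 × 1.1130 = 1.17422.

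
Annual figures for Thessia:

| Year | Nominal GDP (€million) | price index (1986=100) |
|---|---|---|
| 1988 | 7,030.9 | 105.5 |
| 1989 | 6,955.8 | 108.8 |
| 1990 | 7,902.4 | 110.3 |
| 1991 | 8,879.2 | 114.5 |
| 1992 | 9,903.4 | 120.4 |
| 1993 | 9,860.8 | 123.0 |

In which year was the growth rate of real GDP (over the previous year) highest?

1990

1989: real = 6955.8/1.088 = 6393.20; growth vs 1988 (6664.36) = -4.07%.
1990: real = 7902.4/1.103 = 7164.46; growth vs 1989 (6393.20) = 12.06%.
1991: real = 8879.2/1.145 = 7754.76; growth vs 1990 (7164.46) = 8.24%.
1992: real = 9903.4/1.204 = 8225.42; growth vs 1991 (7754.76) = 6.07%.
1993: real = 9860.8/1.230 = 8016.91; growth vs 1992 (8225.42) = -2.53%.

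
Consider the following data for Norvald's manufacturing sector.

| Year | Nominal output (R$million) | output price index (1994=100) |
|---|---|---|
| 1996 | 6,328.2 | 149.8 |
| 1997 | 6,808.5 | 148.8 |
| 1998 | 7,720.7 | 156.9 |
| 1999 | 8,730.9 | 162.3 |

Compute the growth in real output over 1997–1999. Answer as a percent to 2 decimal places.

17.57%

Real output 1997 = 6808.5/1.488 = 4575.60.
Real output 1999 = 8730.9/1.623 = 5379.48.
Change = 5379.48/4575.60 − 1 = 0.1757.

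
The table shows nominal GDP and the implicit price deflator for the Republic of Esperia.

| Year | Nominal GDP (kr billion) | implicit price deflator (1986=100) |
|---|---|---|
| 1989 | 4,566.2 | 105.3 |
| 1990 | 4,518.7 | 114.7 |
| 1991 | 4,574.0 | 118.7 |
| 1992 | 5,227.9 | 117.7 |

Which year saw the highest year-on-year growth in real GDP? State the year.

1990: real = 4518.7/1.147 = 3939.58; growth vs 1989 (4336.37) = -9.15%.
1991: real = 4574.0/1.187 = 3853.41; growth vs 1990 (3939.58) = -2.19%.
1992: real = 5227.9/1.177 = 4441.72; growth vs 1991 (3853.41) = 15.27%.

1992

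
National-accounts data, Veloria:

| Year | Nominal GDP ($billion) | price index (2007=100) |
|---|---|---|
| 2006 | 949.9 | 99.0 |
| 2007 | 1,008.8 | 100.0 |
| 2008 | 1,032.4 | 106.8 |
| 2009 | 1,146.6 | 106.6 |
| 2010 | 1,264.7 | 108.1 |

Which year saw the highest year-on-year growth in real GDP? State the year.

2009

2007: real = 1008.8/1.000 = 1008.80; growth vs 2006 (959.49) = 5.14%.
2008: real = 1032.4/1.068 = 966.67; growth vs 2007 (1008.80) = -4.18%.
2009: real = 1146.6/1.066 = 1075.61; growth vs 2008 (966.67) = 11.27%.
2010: real = 1264.7/1.081 = 1169.94; growth vs 2009 (1075.61) = 8.77%.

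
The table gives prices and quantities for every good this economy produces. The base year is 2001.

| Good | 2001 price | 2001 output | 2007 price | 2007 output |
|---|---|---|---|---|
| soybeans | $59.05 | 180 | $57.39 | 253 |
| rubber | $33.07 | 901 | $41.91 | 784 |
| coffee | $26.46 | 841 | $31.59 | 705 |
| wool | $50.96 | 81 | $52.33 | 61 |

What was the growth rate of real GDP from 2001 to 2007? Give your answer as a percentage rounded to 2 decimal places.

Real GDP 2001 = Nominal GDP 2001 = 59.05·180 + 33.07·901 + 26.46·841 + 50.96·81 = 66805.69.
Real GDP 2007 (at 2001 prices) = 59.05·253 + 33.07·784 + 26.46·705 + 50.96·61 = 62629.39.
Real growth = 62629.39/66805.69 − 1 = -0.0625.

-6.25%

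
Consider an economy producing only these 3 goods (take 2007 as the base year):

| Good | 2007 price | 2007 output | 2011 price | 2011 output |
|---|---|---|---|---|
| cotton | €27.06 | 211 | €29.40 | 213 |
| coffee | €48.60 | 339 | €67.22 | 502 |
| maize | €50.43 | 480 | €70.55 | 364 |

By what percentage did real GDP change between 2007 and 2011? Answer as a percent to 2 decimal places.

Real GDP 2007 = Nominal GDP 2007 = 27.06·211 + 48.60·339 + 50.43·480 = 46391.46.
Real GDP 2011 (at 2007 prices) = 27.06·213 + 48.60·502 + 50.43·364 = 48517.50.
Real growth = 48517.50/46391.46 − 1 = 0.0458.

4.58%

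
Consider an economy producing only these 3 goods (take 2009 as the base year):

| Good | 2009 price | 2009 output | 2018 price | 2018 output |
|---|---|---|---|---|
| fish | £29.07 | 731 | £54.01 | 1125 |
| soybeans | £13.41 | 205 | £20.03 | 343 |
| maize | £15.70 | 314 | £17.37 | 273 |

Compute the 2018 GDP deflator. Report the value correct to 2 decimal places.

174.02

Nominal GDP 2018 = 54.01·1125 + 20.03·343 + 17.37·273 = 72373.55.
Real GDP 2018 (at 2009 prices) = 29.07·1125 + 13.41·343 + 15.70·273 = 41589.48.
Deflator = Nominal/Real × 100 = 72373.55/41589.48 × 100 = 174.019.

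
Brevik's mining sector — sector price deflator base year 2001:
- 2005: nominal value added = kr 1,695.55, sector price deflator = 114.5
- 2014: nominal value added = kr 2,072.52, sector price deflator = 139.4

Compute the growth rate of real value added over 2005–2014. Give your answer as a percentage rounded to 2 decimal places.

0.40%

Real value added 2005 = 1695.55 / 1.145 = 1480.83.
Real value added 2014 = 2072.52 / 1.394 = 1486.74.
Real growth = 1486.74 / 1480.83 − 1 = 0.0040.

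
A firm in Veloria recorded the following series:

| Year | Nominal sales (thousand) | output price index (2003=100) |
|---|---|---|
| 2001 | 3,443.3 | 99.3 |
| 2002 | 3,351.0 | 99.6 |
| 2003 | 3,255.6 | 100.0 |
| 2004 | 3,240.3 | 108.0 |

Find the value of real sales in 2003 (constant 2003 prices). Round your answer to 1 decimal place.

Real sales 2003 = 3255.6 / 1.000 = 3255.60.

3,255.6 thousand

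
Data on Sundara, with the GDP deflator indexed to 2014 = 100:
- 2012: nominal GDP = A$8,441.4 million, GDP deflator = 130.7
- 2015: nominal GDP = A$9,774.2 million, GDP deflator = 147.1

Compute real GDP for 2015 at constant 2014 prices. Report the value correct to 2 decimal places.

Real GDP = Nominal / (GDP deflator/100) = 9774.2 / 1.471 = 6644.60.

A$6,644.60 million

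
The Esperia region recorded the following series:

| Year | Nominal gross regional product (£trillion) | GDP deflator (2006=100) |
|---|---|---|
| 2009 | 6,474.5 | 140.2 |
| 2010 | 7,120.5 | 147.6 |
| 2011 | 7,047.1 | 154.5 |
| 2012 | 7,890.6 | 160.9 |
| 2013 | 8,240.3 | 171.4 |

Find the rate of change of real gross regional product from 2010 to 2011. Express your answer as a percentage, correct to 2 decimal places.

Real gross regional product 2010 = 7120.5/1.476 = 4824.19.
Real gross regional product 2011 = 7047.1/1.545 = 4561.23.
Change = 4561.23/4824.19 − 1 = -0.0545.

-5.45%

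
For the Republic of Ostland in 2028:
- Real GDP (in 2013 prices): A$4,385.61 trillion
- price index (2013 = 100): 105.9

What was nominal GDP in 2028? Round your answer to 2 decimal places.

Nominal GDP = Real × (price index/100) = 4385.61 × 1.059 = 4644.36.

A$4,644.36 trillion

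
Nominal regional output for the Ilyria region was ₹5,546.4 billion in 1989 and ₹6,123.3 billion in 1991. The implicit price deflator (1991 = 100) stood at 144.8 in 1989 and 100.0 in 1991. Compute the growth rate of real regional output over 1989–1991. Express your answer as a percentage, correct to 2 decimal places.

59.86%

Real regional output 1989 = 5546.4 / 1.448 = 3830.39.
Real regional output 1991 = 6123.3 / 1.000 = 6123.30.
Real growth = 6123.30 / 3830.39 − 1 = 0.5986.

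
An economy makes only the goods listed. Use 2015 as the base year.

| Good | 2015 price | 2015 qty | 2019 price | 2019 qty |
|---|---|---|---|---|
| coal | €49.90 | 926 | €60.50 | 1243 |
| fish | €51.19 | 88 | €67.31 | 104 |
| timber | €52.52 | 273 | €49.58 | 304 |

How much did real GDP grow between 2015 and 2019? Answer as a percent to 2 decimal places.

28.08%

Real GDP 2015 = Nominal GDP 2015 = 49.90·926 + 51.19·88 + 52.52·273 = 65050.08.
Real GDP 2019 (at 2015 prices) = 49.90·1243 + 51.19·104 + 52.52·304 = 83315.54.
Real growth = 83315.54/65050.08 − 1 = 0.2808.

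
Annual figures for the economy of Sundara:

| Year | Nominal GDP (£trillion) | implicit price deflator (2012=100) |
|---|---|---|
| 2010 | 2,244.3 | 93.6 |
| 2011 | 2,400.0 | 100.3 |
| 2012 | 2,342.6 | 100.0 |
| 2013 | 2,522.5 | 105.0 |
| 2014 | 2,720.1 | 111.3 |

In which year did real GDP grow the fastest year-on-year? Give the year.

2011: real = 2400.0/1.003 = 2392.82; growth vs 2010 (2397.76) = -0.21%.
2012: real = 2342.6/1.000 = 2342.60; growth vs 2011 (2392.82) = -2.10%.
2013: real = 2522.5/1.050 = 2402.38; growth vs 2012 (2342.60) = 2.55%.
2014: real = 2720.1/1.113 = 2443.94; growth vs 2013 (2402.38) = 1.73%.

2013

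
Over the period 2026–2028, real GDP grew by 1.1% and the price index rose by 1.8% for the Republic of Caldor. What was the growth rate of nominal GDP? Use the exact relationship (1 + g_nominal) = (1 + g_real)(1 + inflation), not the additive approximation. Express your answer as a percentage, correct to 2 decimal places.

2.92%

(1 + g_nom) = (1 + g_real)(1 + π) = 1.0110 × 1.0180 = 1.02920.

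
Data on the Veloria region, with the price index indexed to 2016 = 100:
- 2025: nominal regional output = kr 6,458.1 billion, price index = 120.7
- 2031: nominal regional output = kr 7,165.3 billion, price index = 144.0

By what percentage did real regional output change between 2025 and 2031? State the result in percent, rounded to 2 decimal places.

-7.00%

Deflate each year: 2025 → 6458.1/1.207 = 5350.54; 2031 → 7165.3/1.440 = 4975.90.
So real regional output changed by 4975.90/5350.54 − 1 = -0.0700, i.e. -7.00%.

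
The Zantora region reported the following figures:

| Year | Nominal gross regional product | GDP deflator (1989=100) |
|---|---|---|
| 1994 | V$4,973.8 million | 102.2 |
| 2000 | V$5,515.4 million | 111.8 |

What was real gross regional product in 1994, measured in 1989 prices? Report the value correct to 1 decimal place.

V$4,866.7 million

Real gross regional product = Nominal / (GDP deflator/100) = 4973.8 / 1.022 = 4866.73.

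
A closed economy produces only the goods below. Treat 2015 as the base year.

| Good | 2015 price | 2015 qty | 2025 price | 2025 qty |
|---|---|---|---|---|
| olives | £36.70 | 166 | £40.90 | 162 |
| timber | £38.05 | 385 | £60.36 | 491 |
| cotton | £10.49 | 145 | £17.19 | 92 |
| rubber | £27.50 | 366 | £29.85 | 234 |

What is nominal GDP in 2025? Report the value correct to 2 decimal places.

£44828.94

Nominal GDP 2025 = Σ (p_2025 × q_2025) = 40.90·162 + 60.36·491 + 17.19·92 + 29.85·234 = 44828.94.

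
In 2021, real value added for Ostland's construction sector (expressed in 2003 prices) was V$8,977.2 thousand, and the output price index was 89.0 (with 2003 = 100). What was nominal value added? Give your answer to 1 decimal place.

Nominal value added = Real × (output price index/100) = 8977.2 × 0.890 = 7989.71.

V$7,989.7 thousand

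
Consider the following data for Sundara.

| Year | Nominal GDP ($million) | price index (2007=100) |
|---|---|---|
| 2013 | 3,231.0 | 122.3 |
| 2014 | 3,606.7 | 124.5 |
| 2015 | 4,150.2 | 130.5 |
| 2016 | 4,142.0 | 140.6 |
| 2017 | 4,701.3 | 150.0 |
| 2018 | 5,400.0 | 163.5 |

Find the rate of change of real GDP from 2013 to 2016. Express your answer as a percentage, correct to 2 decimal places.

11.51%

Real GDP 2013 = 3231.0/1.223 = 2641.86.
Real GDP 2016 = 4142.0/1.406 = 2945.95.
Change = 2945.95/2641.86 − 1 = 0.1151.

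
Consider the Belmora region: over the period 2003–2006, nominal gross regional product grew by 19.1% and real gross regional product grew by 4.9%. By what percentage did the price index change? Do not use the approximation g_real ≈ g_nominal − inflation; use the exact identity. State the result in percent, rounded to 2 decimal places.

(1 + g_nom) = (1 + g_real)(1 + π), so π = 1.1910 / 1.0490 − 1 = 0.13537.

13.54%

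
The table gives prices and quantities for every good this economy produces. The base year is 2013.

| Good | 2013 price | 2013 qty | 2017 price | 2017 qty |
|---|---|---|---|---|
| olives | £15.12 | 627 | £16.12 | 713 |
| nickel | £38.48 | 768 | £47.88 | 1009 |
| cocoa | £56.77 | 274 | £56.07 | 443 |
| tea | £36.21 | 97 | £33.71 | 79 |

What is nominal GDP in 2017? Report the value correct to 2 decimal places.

Nominal GDP 2017 = Σ (p_2017 × q_2017) = 16.12·713 + 47.88·1009 + 56.07·443 + 33.71·79 = 87306.58.

£87306.58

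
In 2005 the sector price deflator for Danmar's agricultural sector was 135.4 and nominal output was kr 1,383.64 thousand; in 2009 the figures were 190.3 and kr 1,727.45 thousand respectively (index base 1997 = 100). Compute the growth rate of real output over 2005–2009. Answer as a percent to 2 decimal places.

-11.17%

Deflate each year: 2005 → 1383.64/1.354 = 1021.89; 2009 → 1727.45/1.903 = 907.75.
So real output changed by 907.75/1021.89 − 1 = -0.1117, i.e. -11.17%.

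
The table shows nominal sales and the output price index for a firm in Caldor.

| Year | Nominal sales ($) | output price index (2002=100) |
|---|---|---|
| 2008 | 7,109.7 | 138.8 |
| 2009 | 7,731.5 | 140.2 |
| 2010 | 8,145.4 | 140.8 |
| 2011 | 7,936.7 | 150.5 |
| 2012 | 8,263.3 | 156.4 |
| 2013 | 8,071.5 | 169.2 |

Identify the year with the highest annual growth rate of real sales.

2009

2009: real = 7731.5/1.402 = 5514.62; growth vs 2008 (5122.26) = 7.66%.
2010: real = 8145.4/1.408 = 5785.09; growth vs 2009 (5514.62) = 4.90%.
2011: real = 7936.7/1.505 = 5273.55; growth vs 2010 (5785.09) = -8.84%.
2012: real = 8263.3/1.564 = 5283.44; growth vs 2011 (5273.55) = 0.19%.
2013: real = 8071.5/1.692 = 4770.39; growth vs 2012 (5283.44) = -9.71%.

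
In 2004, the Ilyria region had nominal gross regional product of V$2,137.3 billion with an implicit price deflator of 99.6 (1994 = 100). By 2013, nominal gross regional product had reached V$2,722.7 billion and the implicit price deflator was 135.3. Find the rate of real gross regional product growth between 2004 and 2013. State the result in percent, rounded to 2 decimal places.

-6.22%

Deflate each year: 2004 → 2137.3/0.996 = 2145.88; 2013 → 2722.7/1.353 = 2012.34.
So real gross regional product changed by 2012.34/2145.88 − 1 = -0.0622, i.e. -6.22%.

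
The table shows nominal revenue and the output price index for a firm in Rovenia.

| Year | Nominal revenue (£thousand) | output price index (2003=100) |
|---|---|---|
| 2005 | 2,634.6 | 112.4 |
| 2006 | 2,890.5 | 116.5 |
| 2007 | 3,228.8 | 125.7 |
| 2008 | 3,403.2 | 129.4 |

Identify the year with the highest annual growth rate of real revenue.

2006: real = 2890.5/1.165 = 2481.12; growth vs 2005 (2343.95) = 5.85%.
2007: real = 3228.8/1.257 = 2568.66; growth vs 2006 (2481.12) = 3.53%.
2008: real = 3403.2/1.294 = 2629.98; growth vs 2007 (2568.66) = 2.39%.

2006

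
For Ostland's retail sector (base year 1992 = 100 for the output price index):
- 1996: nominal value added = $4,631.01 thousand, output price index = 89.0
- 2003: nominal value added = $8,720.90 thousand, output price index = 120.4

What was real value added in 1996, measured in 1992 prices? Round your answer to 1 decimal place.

Real value added = Nominal / (output price index/100) = 4631.01 / 0.890 = 5203.38.

$5,203.4 thousand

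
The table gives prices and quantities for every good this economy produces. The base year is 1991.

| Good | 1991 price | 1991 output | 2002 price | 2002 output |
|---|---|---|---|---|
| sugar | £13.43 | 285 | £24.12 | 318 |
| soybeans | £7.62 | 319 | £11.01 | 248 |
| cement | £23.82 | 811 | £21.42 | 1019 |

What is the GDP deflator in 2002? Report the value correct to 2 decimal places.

105.90

Nominal GDP 2002 = 24.12·318 + 11.01·248 + 21.42·1019 = 32227.62.
Real GDP 2002 (at 1991 prices) = 13.43·318 + 7.62·248 + 23.82·1019 = 30433.08.
Deflator = Nominal/Real × 100 = 32227.62/30433.08 × 100 = 105.897.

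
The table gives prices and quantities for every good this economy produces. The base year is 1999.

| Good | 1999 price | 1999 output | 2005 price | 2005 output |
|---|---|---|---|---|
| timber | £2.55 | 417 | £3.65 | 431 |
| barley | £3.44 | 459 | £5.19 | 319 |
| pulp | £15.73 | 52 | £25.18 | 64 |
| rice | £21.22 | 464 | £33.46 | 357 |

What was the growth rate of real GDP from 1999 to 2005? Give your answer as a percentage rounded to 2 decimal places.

Real GDP 1999 = Nominal GDP 1999 = 2.55·417 + 3.44·459 + 15.73·52 + 21.22·464 = 13306.35.
Real GDP 2005 (at 1999 prices) = 2.55·431 + 3.44·319 + 15.73·64 + 21.22·357 = 10778.67.
Real growth = 10778.67/13306.35 − 1 = -0.1900.

-19.00%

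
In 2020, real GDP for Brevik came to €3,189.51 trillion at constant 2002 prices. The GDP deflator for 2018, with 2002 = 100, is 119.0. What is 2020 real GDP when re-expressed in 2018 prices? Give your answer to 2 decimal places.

Real GDP in 2018 prices = Real GDP in 2002 prices × (P_2018/P_2002) = 3189.51 × 1.190 = 3795.52.

€3,795.52 trillion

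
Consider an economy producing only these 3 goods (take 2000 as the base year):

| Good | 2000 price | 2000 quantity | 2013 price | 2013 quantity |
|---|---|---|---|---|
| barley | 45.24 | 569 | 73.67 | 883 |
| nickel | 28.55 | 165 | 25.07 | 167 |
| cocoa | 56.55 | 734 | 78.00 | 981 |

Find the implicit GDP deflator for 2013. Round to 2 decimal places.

145.48

Nominal GDP 2013 = 73.67·883 + 25.07·167 + 78.00·981 = 145755.30.
Real GDP 2013 (at 2000 prices) = 45.24·883 + 28.55·167 + 56.55·981 = 100190.32.
Deflator = Nominal/Real × 100 = 145755.30/100190.32 × 100 = 145.478.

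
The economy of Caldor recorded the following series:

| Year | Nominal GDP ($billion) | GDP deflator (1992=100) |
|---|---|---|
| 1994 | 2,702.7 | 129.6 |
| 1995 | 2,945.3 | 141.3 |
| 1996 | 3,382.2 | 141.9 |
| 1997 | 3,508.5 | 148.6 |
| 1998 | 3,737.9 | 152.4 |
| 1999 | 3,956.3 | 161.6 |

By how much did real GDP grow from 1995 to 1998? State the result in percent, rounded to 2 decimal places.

17.67%

Real GDP 1995 = 2945.3/1.413 = 2084.43.
Real GDP 1998 = 3737.9/1.524 = 2452.69.
Change = 2452.69/2084.43 − 1 = 0.1767.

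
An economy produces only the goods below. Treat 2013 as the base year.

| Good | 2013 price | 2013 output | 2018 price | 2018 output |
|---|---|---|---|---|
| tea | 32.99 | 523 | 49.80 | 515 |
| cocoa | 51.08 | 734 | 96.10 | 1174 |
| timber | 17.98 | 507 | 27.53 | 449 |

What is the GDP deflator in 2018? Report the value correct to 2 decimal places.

177.38

Nominal GDP 2018 = 49.80·515 + 96.10·1174 + 27.53·449 = 150829.37.
Real GDP 2018 (at 2013 prices) = 32.99·515 + 51.08·1174 + 17.98·449 = 85030.79.
Deflator = Nominal/Real × 100 = 150829.37/85030.79 × 100 = 177.382.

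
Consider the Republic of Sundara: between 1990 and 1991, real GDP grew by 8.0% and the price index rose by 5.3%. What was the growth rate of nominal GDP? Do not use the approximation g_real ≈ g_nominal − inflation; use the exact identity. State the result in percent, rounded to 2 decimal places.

13.72%

(1 + g_nom) = (1 + g_real)(1 + π) = 1.0800 × 1.0530 = 1.13724.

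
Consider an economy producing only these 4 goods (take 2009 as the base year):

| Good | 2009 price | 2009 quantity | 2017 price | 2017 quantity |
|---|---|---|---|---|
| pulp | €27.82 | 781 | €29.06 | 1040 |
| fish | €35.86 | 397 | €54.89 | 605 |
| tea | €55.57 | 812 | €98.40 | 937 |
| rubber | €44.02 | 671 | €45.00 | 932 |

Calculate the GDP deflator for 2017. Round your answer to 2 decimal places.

Nominal GDP 2017 = 29.06·1040 + 54.89·605 + 98.40·937 + 45.00·932 = 197571.65.
Real GDP 2017 (at 2009 prices) = 27.82·1040 + 35.86·605 + 55.57·937 + 44.02·932 = 143723.83.
Deflator = Nominal/Real × 100 = 197571.65/143723.83 × 100 = 137.466.

137.47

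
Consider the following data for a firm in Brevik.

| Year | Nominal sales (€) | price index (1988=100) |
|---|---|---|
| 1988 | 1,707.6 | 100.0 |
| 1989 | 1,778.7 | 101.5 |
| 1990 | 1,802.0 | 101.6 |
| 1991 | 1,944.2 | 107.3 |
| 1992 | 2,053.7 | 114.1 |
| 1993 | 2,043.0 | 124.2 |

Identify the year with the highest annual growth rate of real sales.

1989: real = 1778.7/1.015 = 1752.41; growth vs 1988 (1707.60) = 2.62%.
1990: real = 1802.0/1.016 = 1773.62; growth vs 1989 (1752.41) = 1.21%.
1991: real = 1944.2/1.073 = 1811.93; growth vs 1990 (1773.62) = 2.16%.
1992: real = 2053.7/1.141 = 1799.91; growth vs 1991 (1811.93) = -0.66%.
1993: real = 2043.0/1.242 = 1644.93; growth vs 1992 (1799.91) = -8.61%.

1989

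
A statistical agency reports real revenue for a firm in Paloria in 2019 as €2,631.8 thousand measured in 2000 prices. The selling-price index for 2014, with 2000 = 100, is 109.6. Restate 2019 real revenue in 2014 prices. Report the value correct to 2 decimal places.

Real revenue in 2014 prices = Real revenue in 2000 prices × (P_2014/P_2000) = 2631.8 × 1.096 = 2884.45.

€2,884.45 thousand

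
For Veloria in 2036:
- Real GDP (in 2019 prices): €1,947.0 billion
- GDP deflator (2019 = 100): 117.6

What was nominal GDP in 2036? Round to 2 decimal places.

€2,289.67 billion

Nominal GDP = Real × (GDP deflator/100) = 1947.0 × 1.176 = 2289.67.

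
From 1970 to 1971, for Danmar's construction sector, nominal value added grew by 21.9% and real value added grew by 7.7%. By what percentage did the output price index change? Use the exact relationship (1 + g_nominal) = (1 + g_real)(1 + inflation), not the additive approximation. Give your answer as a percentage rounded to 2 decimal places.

(1 + g_nom) = (1 + g_real)(1 + π), so π = 1.2190 / 1.0770 − 1 = 0.13185.

13.18%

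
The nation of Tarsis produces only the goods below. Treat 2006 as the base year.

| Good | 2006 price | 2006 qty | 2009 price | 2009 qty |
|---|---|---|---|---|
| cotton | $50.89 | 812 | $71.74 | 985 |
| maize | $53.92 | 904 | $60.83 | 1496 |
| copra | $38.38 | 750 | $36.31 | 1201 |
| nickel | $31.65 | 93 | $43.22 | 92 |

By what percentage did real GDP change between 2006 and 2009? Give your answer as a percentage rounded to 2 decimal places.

Real GDP 2006 = Nominal GDP 2006 = 50.89·812 + 53.92·904 + 38.38·750 + 31.65·93 = 121794.81.
Real GDP 2009 (at 2006 prices) = 50.89·985 + 53.92·1496 + 38.38·1201 + 31.65·92 = 179797.15.
Real growth = 179797.15/121794.81 − 1 = 0.4762.

47.62%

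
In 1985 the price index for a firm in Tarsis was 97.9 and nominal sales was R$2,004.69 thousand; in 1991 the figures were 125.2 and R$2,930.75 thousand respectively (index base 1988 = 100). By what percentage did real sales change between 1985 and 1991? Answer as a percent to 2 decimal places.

Real sales 1985 = 2004.69 / 0.979 = 2047.69.
Real sales 1991 = 2930.75 / 1.252 = 2340.85.
Real growth = 2340.85 / 2047.69 − 1 = 0.1432.

14.32%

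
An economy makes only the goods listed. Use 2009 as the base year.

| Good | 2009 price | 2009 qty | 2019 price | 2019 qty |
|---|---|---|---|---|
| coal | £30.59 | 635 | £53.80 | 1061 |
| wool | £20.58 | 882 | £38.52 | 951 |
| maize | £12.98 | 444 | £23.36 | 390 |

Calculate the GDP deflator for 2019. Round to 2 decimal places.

Nominal GDP 2019 = 53.80·1061 + 38.52·951 + 23.36·390 = 102824.72.
Real GDP 2019 (at 2009 prices) = 30.59·1061 + 20.58·951 + 12.98·390 = 57089.77.
Deflator = Nominal/Real × 100 = 102824.72/57089.77 × 100 = 180.111.

180.11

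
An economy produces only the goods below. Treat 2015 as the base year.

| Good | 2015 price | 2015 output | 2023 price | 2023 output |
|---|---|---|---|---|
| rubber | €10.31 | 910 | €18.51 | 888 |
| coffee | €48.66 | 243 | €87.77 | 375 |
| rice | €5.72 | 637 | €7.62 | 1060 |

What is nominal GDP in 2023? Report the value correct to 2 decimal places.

Nominal GDP 2023 = Σ (p_2023 × q_2023) = 18.51·888 + 87.77·375 + 7.62·1060 = 57427.83.

€57427.83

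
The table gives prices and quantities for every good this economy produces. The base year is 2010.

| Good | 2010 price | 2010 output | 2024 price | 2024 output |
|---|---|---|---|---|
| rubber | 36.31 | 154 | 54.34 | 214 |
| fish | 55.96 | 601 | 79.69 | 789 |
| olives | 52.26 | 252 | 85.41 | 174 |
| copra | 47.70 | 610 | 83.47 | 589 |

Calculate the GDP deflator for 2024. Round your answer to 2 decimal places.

Nominal GDP 2024 = 54.34·214 + 79.69·789 + 85.41·174 + 83.47·589 = 138529.34.
Real GDP 2024 (at 2010 prices) = 36.31·214 + 55.96·789 + 52.26·174 + 47.70·589 = 89111.32.
Deflator = Nominal/Real × 100 = 138529.34/89111.32 × 100 = 155.457.

155.46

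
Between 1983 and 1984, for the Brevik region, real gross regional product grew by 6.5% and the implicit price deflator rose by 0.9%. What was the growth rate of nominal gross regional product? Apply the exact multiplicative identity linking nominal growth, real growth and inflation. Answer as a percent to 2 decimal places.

7.46%

(1 + g_nom) = (1 + g_real)(1 + π) = 1.0650 × 1.0090 = 1.07459.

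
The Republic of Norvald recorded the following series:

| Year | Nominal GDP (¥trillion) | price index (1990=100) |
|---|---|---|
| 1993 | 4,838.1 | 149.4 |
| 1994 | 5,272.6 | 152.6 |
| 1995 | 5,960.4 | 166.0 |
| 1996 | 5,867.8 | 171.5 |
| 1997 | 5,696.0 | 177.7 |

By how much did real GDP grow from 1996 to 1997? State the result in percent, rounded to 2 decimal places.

-6.31%

Real GDP 1996 = 5867.8/1.715 = 3421.46.
Real GDP 1997 = 5696.0/1.777 = 3205.40.
Change = 3205.40/3421.46 − 1 = -0.0631.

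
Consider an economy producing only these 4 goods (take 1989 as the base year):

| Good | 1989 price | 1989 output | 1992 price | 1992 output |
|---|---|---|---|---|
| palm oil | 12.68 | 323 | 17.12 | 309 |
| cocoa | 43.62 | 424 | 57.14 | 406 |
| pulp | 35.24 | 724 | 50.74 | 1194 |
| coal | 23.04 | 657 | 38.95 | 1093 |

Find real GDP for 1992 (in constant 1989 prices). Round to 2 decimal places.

Real GDP 1992 = Σ (p_1989 × q_1992) = 12.68·309 + 43.62·406 + 35.24·1194 + 23.04·1093 = 88887.12.

88887.12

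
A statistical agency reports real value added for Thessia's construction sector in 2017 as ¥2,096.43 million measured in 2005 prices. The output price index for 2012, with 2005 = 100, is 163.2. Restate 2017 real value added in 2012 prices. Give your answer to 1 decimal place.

Real value added in 2012 prices = Real value added in 2005 prices × (P_2012/P_2005) = 2096.43 × 1.632 = 3421.37.

¥3,421.4 million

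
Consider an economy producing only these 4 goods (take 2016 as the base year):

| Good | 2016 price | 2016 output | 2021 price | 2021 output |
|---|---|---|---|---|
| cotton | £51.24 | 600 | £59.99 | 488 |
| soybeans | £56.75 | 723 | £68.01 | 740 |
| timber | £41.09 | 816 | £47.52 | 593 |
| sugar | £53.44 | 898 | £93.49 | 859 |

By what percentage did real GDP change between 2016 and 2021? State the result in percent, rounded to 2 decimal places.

Real GDP 2016 = Nominal GDP 2016 = 51.24·600 + 56.75·723 + 41.09·816 + 53.44·898 = 153292.81.
Real GDP 2021 (at 2016 prices) = 51.24·488 + 56.75·740 + 41.09·593 + 53.44·859 = 137271.45.
Real growth = 137271.45/153292.81 − 1 = -0.1045.

-10.45%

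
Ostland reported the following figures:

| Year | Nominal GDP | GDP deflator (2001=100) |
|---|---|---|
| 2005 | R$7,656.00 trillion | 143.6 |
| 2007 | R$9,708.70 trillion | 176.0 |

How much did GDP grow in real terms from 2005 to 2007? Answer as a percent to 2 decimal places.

3.47%

Deflate each year: 2005 → 7656.00/1.436 = 5331.48; 2007 → 9708.70/1.760 = 5516.31.
So real GDP changed by 5516.31/5331.48 − 1 = 0.0347, i.e. 3.47%.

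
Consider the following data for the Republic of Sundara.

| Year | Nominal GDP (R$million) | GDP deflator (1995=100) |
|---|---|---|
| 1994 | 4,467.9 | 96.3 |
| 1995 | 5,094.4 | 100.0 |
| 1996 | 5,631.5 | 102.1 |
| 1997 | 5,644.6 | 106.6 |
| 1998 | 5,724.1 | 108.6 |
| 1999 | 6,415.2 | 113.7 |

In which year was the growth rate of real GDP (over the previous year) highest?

1995

1995: real = 5094.4/1.000 = 5094.40; growth vs 1994 (4639.56) = 9.80%.
1996: real = 5631.5/1.021 = 5515.67; growth vs 1995 (5094.40) = 8.27%.
1997: real = 5644.6/1.066 = 5295.12; growth vs 1996 (5515.67) = -4.00%.
1998: real = 5724.1/1.086 = 5270.81; growth vs 1997 (5295.12) = -0.46%.
1999: real = 6415.2/1.137 = 5642.22; growth vs 1998 (5270.81) = 7.05%.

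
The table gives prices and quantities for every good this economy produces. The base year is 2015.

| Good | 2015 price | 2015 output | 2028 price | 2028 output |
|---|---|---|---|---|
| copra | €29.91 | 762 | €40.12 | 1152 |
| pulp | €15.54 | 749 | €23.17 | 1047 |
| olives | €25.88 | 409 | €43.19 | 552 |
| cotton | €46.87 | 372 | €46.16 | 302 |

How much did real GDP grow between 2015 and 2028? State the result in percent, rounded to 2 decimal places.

Real GDP 2015 = Nominal GDP 2015 = 29.91·762 + 15.54·749 + 25.88·409 + 46.87·372 = 62451.44.
Real GDP 2028 (at 2015 prices) = 29.91·1152 + 15.54·1047 + 25.88·552 + 46.87·302 = 79167.20.
Real growth = 79167.20/62451.44 − 1 = 0.2677.

26.77%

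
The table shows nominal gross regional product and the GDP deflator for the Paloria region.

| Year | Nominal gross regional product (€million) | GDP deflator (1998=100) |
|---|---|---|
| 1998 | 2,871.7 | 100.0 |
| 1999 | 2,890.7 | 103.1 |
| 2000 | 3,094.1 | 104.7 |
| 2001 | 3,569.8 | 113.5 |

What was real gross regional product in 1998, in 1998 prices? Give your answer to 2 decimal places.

€2,871.70 million

Real gross regional product 1998 = 2871.7 / 1.000 = 2871.70.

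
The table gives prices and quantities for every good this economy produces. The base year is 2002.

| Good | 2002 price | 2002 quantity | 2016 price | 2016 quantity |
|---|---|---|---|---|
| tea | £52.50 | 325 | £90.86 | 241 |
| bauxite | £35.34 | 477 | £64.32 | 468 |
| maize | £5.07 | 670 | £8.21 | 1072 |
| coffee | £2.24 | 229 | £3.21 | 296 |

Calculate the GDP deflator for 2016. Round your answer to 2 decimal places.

Nominal GDP 2016 = 90.86·241 + 64.32·468 + 8.21·1072 + 3.21·296 = 61750.30.
Real GDP 2016 (at 2002 prices) = 52.50·241 + 35.34·468 + 5.07·1072 + 2.24·296 = 35289.70.
Deflator = Nominal/Real × 100 = 61750.30/35289.70 × 100 = 174.981.

174.98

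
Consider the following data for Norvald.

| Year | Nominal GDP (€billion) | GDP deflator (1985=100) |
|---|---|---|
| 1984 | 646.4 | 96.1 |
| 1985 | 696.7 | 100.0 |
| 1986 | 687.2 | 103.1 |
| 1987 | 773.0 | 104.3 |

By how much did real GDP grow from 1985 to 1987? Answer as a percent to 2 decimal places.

6.38%

Real GDP 1985 = 696.7/1.000 = 696.70.
Real GDP 1987 = 773.0/1.043 = 741.13.
Change = 741.13/696.70 − 1 = 0.0638.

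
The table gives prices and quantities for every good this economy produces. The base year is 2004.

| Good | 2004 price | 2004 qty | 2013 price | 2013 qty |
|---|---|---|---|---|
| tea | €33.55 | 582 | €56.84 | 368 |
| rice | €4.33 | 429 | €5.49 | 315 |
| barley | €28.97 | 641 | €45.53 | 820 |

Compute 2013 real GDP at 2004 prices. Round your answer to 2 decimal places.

Real GDP 2013 = Σ (p_2004 × q_2013) = 33.55·368 + 4.33·315 + 28.97·820 = 37465.75.

€37465.75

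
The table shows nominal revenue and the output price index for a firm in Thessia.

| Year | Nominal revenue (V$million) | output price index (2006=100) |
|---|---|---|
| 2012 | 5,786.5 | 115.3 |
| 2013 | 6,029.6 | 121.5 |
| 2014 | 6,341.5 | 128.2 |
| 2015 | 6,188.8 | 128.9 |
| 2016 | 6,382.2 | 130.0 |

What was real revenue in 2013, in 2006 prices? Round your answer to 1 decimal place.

V$4,962.6 million

Real revenue 2013 = 6029.6 / 1.215 = 4962.63.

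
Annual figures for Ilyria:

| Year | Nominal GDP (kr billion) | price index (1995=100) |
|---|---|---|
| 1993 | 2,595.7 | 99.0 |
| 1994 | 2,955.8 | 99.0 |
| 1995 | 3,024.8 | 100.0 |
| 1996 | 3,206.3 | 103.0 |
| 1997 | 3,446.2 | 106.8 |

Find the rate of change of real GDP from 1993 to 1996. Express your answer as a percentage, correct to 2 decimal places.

18.73%

Real GDP 1993 = 2595.7/0.990 = 2621.92.
Real GDP 1996 = 3206.3/1.030 = 3112.91.
Change = 3112.91/2621.92 − 1 = 0.1873.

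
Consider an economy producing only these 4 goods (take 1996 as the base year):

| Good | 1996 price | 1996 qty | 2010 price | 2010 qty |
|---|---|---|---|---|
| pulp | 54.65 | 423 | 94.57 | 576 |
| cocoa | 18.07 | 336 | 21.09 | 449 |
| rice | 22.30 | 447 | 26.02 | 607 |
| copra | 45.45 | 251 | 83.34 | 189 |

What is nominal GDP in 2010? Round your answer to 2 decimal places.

95487.13

Nominal GDP 2010 = Σ (p_2010 × q_2010) = 94.57·576 + 21.09·449 + 26.02·607 + 83.34·189 = 95487.13.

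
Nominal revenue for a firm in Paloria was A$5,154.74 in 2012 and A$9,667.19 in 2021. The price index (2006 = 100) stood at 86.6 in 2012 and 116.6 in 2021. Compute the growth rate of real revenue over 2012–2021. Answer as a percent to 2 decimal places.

Deflate each year: 2012 → 5154.74/0.866 = 5952.36; 2021 → 9667.19/1.166 = 8290.90.
So real revenue changed by 8290.90/5952.36 − 1 = 0.3929, i.e. 39.29%.

39.29%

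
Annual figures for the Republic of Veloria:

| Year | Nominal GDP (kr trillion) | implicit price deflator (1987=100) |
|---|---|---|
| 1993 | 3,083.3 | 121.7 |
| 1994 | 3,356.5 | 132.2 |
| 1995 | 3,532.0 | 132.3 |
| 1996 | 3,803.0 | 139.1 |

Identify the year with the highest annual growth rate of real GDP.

1995

1994: real = 3356.5/1.322 = 2538.96; growth vs 1993 (2533.53) = 0.21%.
1995: real = 3532.0/1.323 = 2669.69; growth vs 1994 (2538.96) = 5.15%.
1996: real = 3803.0/1.391 = 2734.00; growth vs 1995 (2669.69) = 2.41%.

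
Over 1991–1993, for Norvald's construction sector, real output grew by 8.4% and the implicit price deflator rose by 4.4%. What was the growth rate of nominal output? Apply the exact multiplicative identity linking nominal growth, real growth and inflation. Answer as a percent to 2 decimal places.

13.17%

(1 + g_nom) = (1 + g_real)(1 + π) = 1.0840 × 1.0440 = 1.13170.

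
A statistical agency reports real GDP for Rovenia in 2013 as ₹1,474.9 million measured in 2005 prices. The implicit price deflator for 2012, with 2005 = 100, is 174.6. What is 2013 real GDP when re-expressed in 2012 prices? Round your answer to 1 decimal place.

₹2,575.2 million

Real GDP in 2012 prices = Real GDP in 2005 prices × (P_2012/P_2005) = 1474.9 × 1.746 = 2575.18.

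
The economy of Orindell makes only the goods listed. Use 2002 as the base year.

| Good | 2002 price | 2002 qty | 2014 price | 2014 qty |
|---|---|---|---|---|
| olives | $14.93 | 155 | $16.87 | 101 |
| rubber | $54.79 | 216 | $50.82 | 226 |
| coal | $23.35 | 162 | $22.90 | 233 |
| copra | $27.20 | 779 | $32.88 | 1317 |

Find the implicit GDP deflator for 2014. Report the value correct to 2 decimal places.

112.10

Nominal GDP 2014 = 16.87·101 + 50.82·226 + 22.90·233 + 32.88·1317 = 61827.85.
Real GDP 2014 (at 2002 prices) = 14.93·101 + 54.79·226 + 23.35·233 + 27.20·1317 = 55153.42.
Deflator = Nominal/Real × 100 = 61827.85/55153.42 × 100 = 112.102.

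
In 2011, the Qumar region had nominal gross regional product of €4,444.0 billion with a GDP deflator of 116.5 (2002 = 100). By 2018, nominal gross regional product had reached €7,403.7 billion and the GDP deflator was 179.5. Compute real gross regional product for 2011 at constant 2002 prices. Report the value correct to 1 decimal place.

Real gross regional product = Nominal / (GDP deflator/100) = 4444.0 / 1.165 = 3814.59.

€3,814.6 billion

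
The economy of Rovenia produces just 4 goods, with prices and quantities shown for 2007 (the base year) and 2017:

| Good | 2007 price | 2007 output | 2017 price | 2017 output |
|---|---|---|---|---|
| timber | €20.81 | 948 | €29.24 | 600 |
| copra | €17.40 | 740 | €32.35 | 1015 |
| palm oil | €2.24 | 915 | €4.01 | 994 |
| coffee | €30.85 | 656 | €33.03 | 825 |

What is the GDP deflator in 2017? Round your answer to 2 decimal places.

Nominal GDP 2017 = 29.24·600 + 32.35·1015 + 4.01·994 + 33.03·825 = 81614.94.
Real GDP 2017 (at 2007 prices) = 20.81·600 + 17.40·1015 + 2.24·994 + 30.85·825 = 57824.81.
Deflator = Nominal/Real × 100 = 81614.94/57824.81 × 100 = 141.142.

141.14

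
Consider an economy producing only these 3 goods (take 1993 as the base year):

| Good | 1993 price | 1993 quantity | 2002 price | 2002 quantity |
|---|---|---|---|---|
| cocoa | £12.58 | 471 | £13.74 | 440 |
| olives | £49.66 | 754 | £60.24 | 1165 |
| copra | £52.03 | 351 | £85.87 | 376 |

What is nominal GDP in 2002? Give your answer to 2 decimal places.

£108512.32

Nominal GDP 2002 = Σ (p_2002 × q_2002) = 13.74·440 + 60.24·1165 + 85.87·376 = 108512.32.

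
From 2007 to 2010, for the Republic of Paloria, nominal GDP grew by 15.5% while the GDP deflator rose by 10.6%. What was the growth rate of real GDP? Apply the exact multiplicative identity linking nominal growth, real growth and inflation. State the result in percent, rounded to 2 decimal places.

(1 + g_nom) = (1 + g_real)(1 + π), so g_real = 1.1550 / 1.1060 − 1 = 0.04430.

4.43%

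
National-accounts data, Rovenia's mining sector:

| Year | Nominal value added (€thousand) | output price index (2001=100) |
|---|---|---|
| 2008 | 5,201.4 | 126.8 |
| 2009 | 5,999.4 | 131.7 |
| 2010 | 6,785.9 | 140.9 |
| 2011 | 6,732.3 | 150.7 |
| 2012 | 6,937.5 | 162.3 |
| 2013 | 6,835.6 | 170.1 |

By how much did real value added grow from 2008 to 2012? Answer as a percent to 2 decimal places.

4.20%

Real value added 2008 = 5201.4/1.268 = 4102.05.
Real value added 2012 = 6937.5/1.623 = 4274.49.
Change = 4274.49/4102.05 − 1 = 0.0420.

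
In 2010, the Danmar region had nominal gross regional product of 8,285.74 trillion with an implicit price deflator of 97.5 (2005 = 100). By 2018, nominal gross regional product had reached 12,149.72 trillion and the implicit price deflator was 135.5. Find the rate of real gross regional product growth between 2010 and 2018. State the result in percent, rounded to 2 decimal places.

Real gross regional product 2010 = 8285.74 / 0.975 = 8498.19.
Real gross regional product 2018 = 12149.72 / 1.355 = 8966.58.
Real growth = 8966.58 / 8498.19 − 1 = 0.0551.

5.51%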